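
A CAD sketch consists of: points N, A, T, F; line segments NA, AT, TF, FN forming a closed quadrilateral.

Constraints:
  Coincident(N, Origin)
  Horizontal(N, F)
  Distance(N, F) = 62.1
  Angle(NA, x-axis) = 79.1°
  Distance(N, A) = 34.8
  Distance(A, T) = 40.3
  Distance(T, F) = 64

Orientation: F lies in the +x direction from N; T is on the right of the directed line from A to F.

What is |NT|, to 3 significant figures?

5.53

N is at the origin; NF is horizontal with |NF| = 62.1 and F in +x, so F = (62.1, 0). NA runs at 79.1° with |NA| = 34.8, so A = (6.58, 34.2). T is determined by |AT| = 40.3 and |TF| = 64.0 together: it lies at the intersection of circle(A, 40.3) and circle(F, 64.0). With |AF| = 65.2, the foot of the radical line on AF is 13.6 from A and the perpendicular offset is √(40.3² − 13.6²) = 37.9. Taking the right-of-AF solution: T = (-1.68, -5.27).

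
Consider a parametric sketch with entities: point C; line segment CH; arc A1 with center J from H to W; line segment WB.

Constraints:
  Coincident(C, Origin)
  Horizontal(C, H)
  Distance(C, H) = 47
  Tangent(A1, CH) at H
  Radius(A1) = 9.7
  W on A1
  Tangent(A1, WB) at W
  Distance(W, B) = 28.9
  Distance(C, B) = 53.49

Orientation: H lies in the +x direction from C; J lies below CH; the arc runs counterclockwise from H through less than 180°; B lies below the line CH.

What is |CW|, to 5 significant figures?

38.524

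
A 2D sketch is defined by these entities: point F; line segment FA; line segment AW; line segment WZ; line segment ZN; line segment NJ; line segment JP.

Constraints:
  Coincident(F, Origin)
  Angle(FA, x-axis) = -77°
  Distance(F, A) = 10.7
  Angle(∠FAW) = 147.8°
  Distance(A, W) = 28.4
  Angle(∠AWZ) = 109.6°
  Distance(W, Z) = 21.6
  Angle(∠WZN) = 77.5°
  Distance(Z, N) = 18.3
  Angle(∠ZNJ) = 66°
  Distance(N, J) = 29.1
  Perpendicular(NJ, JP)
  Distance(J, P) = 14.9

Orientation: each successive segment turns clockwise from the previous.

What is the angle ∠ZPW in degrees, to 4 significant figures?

73.53°

F is at the origin; FA runs at -77.0° with length 10.7, so A = (2.407, -10.43). ∠FAW = 147.8° gives AW at -109.2° from the x-axis; with |AW| = 28.4, W = (-6.933, -37.25). ∠AWZ = 109.6° gives WZ at -179.6° from the x-axis; with |WZ| = 21.6, Z = (-28.53, -37.40). ∠WZN = 77.5° gives ZN at 77.90° from the x-axis; with |ZN| = 18.3, N = (-24.70, -19.50). ∠ZNJ = 66.0° gives NJ at -36.10° from the x-axis; with |NJ| = 29.1, J = (-1.184, -36.65). NJ ⟂ JP, so JP runs at -126.1°; with |JP| = 14.9, P = (-9.963, -48.69). Then cos ∠ZPW = PZ·PW / (|PZ||PW|), giving 73.53°.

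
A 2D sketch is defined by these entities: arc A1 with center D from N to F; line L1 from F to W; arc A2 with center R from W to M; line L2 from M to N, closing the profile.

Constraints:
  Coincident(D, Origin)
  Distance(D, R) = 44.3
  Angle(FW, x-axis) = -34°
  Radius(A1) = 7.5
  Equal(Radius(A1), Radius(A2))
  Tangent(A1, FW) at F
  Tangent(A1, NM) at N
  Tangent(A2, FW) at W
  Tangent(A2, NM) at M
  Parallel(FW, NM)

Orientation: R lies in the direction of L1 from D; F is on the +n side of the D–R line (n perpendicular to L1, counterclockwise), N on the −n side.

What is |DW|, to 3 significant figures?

44.9

The slot axis is L1's direction at -34.0°, so u = (cos -34.0°, sin -34.0°) = (0.829, -0.559) and n = (−sin -34.0°, cos -34.0°) = (0.559, 0.829). D is at the origin and R lies 44.3 along u from D, so R = 44.3·u = (36.7, -24.8). Tangency of A1 to both parallel lines with radius 7.5 puts F and N at D ± 7.5·n: F = (4.19, 6.22), N = (-4.19, -6.22). Equal radii place W and M the same way about R: W = R + 7.5·n = (40.9, -18.6), M = R − 7.5·n = (32.5, -31.0). Then |DW| = |W − D| = 44.9.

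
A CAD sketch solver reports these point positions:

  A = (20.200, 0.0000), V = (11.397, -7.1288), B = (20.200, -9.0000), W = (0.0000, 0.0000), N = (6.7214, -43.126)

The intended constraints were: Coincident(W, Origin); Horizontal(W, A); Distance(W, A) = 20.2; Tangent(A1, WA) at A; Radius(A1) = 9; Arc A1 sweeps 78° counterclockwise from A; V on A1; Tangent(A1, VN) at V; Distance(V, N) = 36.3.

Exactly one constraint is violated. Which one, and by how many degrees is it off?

Tangent(A1, VN) at V — off by 4.60°.

W = (0.00, 0.00) ✓; W.y = 0.00, A.y = 0.00 ✓; |WA| = 20.20 ✓; ∠(BA, AW) = 90.00° ✓; |BA| = 9.000 ✓; bearing(B→V) − bearing(B→A) = 78.00° ✓; |BV| = 9.000 ✓; ∠(BV, VN) = 85.40° ✗; |VN| = 36.30 ✓.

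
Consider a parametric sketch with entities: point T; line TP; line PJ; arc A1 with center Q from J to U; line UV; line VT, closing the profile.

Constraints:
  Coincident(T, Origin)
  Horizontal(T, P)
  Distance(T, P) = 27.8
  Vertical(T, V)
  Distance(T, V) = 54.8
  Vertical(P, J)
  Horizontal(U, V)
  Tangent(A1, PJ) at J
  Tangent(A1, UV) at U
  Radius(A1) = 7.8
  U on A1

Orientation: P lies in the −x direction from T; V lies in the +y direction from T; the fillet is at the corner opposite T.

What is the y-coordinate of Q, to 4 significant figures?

47.00

T is at the origin; T and P share the same y with |TP| = 27.8 and P on the −x side, so P = (-27.80, 0.000). T and V share the same x with |TV| = 54.8 and V on the +y side, so V = (0.000, 54.80). The virtual corner opposite T is at (-27.80, 54.80). A1 meets PJ tangentially, so QJ is at right angles to PJ and the tangent condition forces QU to be normal to UV, with radius 7.8, so the center Q sits 7.8 in from both sides at Q = (-20.00, 47.00). So Q.y = 47.00.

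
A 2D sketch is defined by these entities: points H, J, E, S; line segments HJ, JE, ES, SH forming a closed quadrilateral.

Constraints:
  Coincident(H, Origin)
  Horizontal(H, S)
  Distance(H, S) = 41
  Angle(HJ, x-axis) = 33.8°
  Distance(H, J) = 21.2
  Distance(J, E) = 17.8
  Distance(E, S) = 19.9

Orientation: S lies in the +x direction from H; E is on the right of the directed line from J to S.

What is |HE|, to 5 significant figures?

22.551

H is at the origin; HS is horizontal with |HS| = 41.0 and S in +x, so S = (41.0, 0). HJ runs at 33.8° with |HJ| = 21.2, so J = (17.617, 11.793). E is determined by |JE| = 17.8 and |ES| = 19.9 together: it lies at the intersection of circle(J, 17.8) and circle(S, 19.9). With |JS| = 26.189, the foot of the radical line on JS is 11.583 from J and the perpendicular offset is √(17.8² − 11.583²) = 13.516. Taking the right-of-JS solution: E = (21.872, -5.4904).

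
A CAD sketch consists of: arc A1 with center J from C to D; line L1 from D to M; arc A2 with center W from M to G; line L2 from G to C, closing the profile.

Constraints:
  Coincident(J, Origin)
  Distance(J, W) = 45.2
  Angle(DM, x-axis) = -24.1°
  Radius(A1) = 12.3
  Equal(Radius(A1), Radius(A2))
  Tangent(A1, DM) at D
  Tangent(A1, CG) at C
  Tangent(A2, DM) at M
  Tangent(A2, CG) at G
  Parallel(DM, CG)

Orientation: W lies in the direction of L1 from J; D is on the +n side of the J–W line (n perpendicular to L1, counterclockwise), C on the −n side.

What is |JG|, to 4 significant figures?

46.84

Tangency of A1 to both parallel lines with radius 12.3 puts D and C at J ± 12.3·n: D = (5.022, 11.23), C = (-5.022, -11.23). Equal radii place M and G the same way about W: M = W + 12.3·n = (46.28, -7.229), G = W − 12.3·n = (36.24, -29.68). Then |JG| = |G − J| = 46.84.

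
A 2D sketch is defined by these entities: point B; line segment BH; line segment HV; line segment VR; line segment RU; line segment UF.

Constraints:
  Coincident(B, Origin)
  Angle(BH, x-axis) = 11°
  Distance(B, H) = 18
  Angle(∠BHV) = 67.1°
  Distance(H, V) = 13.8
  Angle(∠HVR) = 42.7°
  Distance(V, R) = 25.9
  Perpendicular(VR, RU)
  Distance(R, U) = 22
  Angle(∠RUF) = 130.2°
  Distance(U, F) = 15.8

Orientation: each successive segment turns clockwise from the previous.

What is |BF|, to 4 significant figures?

39.85

B is at the origin; BH runs at 11.0° with length 18.0, so H = (17.67, 3.435). ∠BHV = 67.1° gives HV at -101.9° from the x-axis; with |HV| = 13.8, V = (14.82, -10.07). ∠HVR = 42.7° gives VR at 120.8° from the x-axis; with |VR| = 25.9, R = (1.562, 12.18). The perpendicularity gives RU at right angles to VR, so RU runs at 30.80°; with |RU| = 22.0, U = (20.46, 23.44). ∠RUF = 130.2° gives UF at -19.00° from the x-axis; with |UF| = 15.8, F = (35.40, 18.30). Then |BF| = |F − B| = 39.85.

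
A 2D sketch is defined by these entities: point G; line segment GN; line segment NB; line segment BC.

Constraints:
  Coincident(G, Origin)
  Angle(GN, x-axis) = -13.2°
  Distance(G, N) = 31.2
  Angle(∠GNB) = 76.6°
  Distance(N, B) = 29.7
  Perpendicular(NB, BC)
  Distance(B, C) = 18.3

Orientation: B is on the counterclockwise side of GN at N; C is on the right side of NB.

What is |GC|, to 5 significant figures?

53.589

G is at the origin; GN runs at -13.2° with length 31.2, so N = 31.2·(cos -13.2°, sin -13.2°) = (30.376, -7.1245). ∠GNB = 76.6°, so NB runs at -13.2° + (180° − 76.6°) = 90.200° from the x-axis; with |NB| = 29.7, B = N + 29.7·(cos 90.200°, sin 90.200°) = (30.272, 22.575). NB ⟂ BC; with |BC| = 18.3 on the right of NB, C = B + 18.3·(0.99999, 0.0034907) = (48.572, 22.639). Then |GC| = |C − G| = 53.589.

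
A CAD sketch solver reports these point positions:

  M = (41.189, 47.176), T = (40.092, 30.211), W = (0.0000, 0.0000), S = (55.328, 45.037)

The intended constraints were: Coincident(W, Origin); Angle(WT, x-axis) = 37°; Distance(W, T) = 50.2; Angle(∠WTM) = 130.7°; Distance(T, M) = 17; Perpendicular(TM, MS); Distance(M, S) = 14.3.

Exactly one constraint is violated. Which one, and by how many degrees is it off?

Perpendicular(TM, MS) — off by 4.90°.

W = (0.00, 0.00) ✓; WT at 37.00° ✓; |WT| = 50.20 ✓; ∠WTM = 130.7° ✓; |TM| = 17.00 ✓; ∠(TM, MS) = 94.90° ✗; |MS| = 14.30 ✓.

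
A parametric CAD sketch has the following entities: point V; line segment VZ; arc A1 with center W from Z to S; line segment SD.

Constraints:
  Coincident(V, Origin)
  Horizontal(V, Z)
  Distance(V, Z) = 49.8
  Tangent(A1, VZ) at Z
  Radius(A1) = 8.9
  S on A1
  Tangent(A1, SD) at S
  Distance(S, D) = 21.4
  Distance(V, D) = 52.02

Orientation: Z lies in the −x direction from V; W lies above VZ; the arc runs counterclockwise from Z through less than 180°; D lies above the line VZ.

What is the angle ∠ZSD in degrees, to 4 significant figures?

133.6°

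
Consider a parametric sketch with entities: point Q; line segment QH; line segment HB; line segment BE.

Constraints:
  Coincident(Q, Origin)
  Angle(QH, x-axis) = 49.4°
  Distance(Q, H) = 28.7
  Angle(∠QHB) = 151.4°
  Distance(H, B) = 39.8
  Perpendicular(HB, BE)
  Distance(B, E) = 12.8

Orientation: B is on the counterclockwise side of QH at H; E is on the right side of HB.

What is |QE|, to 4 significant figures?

70.21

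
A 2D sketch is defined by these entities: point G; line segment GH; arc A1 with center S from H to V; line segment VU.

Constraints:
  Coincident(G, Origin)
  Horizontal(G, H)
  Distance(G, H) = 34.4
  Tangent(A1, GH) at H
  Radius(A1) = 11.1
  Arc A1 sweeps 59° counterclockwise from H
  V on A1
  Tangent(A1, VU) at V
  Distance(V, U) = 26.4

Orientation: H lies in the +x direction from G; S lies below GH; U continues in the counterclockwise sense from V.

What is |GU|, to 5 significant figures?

30.201

On A1, H sits at bearing 90° from S; a 59° counterclockwise sweep puts V at bearing 149°, so V = S + 11.1·(cos 149°, sin 149°) = (24.885, -5.3831). Since A1 is tangent to VU there, SV ⟂ VU, so VU runs along (−sin 149°, cos 149°); with |VU| = 26.4, U = (11.288, -28.012). Then |GU| = |U − G| = 30.201.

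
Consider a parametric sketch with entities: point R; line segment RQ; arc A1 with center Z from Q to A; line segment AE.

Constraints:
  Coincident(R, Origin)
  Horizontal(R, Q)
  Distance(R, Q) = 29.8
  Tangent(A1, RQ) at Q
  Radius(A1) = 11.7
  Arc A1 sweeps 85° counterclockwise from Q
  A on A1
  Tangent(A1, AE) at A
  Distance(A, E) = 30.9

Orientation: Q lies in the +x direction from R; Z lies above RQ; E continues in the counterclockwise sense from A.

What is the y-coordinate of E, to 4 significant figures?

41.46

On A1, Q sits at bearing -90° from Z; an 85° counterclockwise sweep puts A at bearing -5°, so A = Z + 11.7·(cos -5°, sin -5°) = (41.46, 10.68). Since A1 is tangent to AE there, ZA ⟂ AE, so AE runs along (−sin -5°, cos -5°); with |AE| = 30.9, E = (44.15, 41.46). So E.y = 41.46.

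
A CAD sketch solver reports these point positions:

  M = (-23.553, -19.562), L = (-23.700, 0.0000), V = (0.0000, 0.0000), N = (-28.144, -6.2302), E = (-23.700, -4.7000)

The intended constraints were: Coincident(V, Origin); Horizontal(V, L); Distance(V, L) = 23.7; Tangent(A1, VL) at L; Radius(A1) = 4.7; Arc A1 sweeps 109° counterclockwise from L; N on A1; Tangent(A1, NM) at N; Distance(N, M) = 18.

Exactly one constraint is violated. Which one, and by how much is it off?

Distance(N, M) = 18 — off by 3.90.

V = (0.00, 0.00) ✓; V.y = 0.00, L.y = 0.00 ✓; |VL| = 23.70 ✓; ∠(EL, LV) = 90.00° ✓; |EL| = 4.700 ✓; bearing(E→N) − bearing(E→L) = 109.0° ✓; |EN| = 4.700 ✓; ∠(EN, NM) = 90.00° ✓; |NM| = 14.10 ✗.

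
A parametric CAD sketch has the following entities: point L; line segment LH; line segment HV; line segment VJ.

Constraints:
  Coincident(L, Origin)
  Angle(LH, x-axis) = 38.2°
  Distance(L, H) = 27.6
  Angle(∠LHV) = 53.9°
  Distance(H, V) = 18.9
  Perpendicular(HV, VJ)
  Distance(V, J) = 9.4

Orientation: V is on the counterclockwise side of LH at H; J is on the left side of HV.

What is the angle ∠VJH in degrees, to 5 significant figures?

63.556°

∠LHV = 53.9°, so HV runs at 38.2° + (180° − 53.9°) = 164.30° from the x-axis; with |HV| = 18.9, V = H + 18.9·(cos 164.30°, sin 164.30°) = (3.4948, 22.182). HV ⟂ VJ; with |VJ| = 9.4 on the left of HV, J = V + 9.4·(-0.27060, -0.96269) = (0.95113, 13.133). Then cos ∠VJH = JV·JH / (|JV||JH|), giving 63.556°.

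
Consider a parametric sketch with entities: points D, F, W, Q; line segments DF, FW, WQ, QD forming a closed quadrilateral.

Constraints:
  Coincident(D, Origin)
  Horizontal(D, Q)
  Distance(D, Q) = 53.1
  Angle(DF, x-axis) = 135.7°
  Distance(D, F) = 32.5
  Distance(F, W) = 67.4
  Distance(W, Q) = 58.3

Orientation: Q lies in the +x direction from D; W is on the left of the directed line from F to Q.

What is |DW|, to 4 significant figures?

66.00

D is at the origin; D and Q share the same y with |DQ| = 53.1 and Q in +x, so Q = (53.1, 0). DF runs at 135.7° with |DF| = 32.5, so F = (-23.26, 22.70). W is determined by |FW| = 67.4 and |WQ| = 58.3 together: it lies at the intersection of circle(F, 67.4) and circle(Q, 58.3). With |FQ| = 79.66, the foot of the radical line on FQ is 47.01 from F and the perpendicular offset is √(67.4² − 47.01²) = 48.30. Taking the left-of-FQ solution: W = (35.56, 55.60).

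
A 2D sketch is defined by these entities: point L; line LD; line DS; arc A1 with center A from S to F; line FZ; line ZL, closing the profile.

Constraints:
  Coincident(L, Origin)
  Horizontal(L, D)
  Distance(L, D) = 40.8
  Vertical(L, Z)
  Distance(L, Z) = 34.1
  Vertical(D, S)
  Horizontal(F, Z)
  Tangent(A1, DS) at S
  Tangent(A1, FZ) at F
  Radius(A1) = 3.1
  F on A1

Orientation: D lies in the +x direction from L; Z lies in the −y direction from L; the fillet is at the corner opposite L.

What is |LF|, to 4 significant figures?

50.83

L is at the origin; L and D share the same y with |LD| = 40.8 and D on the +x side, so D = (40.80, 0.000). LZ is vertical with |LZ| = 34.1 and Z on the −y side, so Z = (0.000, -34.10). The virtual corner opposite L is at (40.80, -34.10). The tangent condition forces AS to be normal to DS and since A1 is tangent to FZ there, AF ⟂ FZ, with radius 3.1, so the center A sits 3.1 in from both sides at A = (37.70, -31.00). That places the tangent points at S = (40.80, -31.00) on DS and F = (37.70, -34.10) on FZ. Then |LF| = |F − L| = 50.83.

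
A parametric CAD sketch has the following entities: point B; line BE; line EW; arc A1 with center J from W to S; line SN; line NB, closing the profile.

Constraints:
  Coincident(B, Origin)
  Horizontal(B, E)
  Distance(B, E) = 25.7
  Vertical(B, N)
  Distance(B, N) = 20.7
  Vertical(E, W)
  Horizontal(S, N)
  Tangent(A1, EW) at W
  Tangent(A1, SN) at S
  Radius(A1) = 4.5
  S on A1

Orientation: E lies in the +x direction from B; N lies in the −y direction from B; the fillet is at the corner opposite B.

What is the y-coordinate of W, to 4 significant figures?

-16.20

The virtual corner opposite B is at (25.70, -20.70). A1 meets EW tangentially, so JW is at right angles to EW and since A1 is tangent to SN there, JS ⟂ SN, with radius 4.5, so the center J sits 4.5 in from both sides at J = (21.20, -16.20). That places the tangent points at W = (25.70, -16.20) on EW and S = (21.20, -20.70) on SN. So W.y = -16.20.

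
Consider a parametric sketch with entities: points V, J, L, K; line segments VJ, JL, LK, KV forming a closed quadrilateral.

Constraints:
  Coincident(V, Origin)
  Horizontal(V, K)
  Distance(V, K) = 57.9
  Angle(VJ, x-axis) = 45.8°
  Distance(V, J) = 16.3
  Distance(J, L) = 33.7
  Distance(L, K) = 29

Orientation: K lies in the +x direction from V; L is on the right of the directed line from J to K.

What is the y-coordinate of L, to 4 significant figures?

-14.38

Checks: |JL| = 33.70 ✓; |LK| = 29.00 ✓.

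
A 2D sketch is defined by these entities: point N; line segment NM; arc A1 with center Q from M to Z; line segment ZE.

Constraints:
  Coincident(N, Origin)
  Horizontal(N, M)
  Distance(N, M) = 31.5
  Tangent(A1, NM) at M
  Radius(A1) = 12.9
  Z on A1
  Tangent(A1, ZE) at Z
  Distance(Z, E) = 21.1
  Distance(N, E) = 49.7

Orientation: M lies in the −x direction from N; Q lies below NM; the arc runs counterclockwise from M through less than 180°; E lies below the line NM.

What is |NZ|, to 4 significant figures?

46.87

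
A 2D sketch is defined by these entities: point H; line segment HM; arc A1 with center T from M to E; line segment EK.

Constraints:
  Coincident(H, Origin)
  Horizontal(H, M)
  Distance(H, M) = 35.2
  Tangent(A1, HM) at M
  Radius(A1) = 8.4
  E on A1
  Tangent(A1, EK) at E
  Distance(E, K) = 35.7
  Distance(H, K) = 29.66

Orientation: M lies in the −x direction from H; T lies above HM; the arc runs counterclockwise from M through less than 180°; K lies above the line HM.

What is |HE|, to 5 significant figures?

29.103

Checks: |TE| = 8.400 ✓; ∠(TE, EK) = 90.00° ✓; |EK| = 35.70 ✓; |HK| = 29.66 ✓.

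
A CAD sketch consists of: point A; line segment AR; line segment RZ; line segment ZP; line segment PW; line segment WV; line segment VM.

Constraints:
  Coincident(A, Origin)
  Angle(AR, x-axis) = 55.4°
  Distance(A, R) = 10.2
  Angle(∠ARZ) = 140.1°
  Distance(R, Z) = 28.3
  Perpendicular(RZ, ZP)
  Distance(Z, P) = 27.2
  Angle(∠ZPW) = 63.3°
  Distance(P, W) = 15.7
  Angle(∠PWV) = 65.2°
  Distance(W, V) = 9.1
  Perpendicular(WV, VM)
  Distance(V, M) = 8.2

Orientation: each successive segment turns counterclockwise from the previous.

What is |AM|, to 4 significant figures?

37.21

∠PWV = 65.2° gives WV at 56.80° from the x-axis; with |WV| = 9.1, V = (-10.60, 28.36). WV is perpendicular to VM, so VM runs at 146.8°; with |VM| = 8.2, M = (-17.46, 32.85). Then |AM| = |M − A| = 37.21.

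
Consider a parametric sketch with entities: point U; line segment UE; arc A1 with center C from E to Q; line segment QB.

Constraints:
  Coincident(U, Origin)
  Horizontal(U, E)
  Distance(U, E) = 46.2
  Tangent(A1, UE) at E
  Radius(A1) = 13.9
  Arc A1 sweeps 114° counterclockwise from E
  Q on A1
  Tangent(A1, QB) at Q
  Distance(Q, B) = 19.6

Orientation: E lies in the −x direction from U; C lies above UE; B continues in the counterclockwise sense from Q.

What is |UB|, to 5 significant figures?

55.886

U is at the origin; UE is horizontal with |UE| = 46.2 and E on the −x side, so E = (-46.200, 0.0000). The tangent condition forces CE to be normal to UE, so C = E + (0, 13.9) = (-46.200, 13.900). On A1, E sits at bearing -90° from C; a 114° counterclockwise sweep puts Q at bearing 24°, so Q = C + 13.9·(cos 24°, sin 24°) = (-33.502, 19.554). A1 meets QB tangentially, so CQ is at right angles to QB, so QB runs along (−sin 24°, cos 24°); with |QB| = 19.6, B = (-41.474, 37.459). Then |UB| = |B − U| = 55.886.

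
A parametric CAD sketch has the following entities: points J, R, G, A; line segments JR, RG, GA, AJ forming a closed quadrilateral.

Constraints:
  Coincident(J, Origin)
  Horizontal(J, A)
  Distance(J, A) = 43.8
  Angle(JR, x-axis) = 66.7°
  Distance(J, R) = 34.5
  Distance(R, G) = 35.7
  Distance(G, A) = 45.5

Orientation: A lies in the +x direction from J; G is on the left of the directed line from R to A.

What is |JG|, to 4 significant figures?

65.07

Checks: |RG| = 35.70 ✓; |GA| = 45.50 ✓.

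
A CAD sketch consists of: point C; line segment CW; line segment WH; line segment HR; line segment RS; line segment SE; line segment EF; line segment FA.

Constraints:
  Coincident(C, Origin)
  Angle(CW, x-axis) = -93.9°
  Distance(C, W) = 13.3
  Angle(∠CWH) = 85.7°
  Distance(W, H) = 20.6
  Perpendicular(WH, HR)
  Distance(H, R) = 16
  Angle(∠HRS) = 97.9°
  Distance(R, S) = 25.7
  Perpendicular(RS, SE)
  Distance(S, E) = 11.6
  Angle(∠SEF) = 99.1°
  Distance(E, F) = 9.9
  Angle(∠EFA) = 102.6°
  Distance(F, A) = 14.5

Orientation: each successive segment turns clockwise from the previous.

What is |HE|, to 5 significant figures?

28.221

C is at the origin; CW runs at -93.9° with length 13.3, so W = (-0.90460, -13.269). ∠CWH = 85.7° gives WH at 171.80° from the x-axis; with |WH| = 20.6, H = (-21.294, -10.331). WH ⟂ HR, so HR runs at 81.800°; with |HR| = 16.0, R = (-19.012, 5.5054). ∠HRS = 97.9° gives RS at -0.30000° from the x-axis; with |RS| = 25.7, S = (6.6877, 5.3708). RS ⟂ SE, so SE runs at -90.300°; with |SE| = 11.6, E = (6.6270, -6.2290). Then |HE| = |E − H| = 28.221.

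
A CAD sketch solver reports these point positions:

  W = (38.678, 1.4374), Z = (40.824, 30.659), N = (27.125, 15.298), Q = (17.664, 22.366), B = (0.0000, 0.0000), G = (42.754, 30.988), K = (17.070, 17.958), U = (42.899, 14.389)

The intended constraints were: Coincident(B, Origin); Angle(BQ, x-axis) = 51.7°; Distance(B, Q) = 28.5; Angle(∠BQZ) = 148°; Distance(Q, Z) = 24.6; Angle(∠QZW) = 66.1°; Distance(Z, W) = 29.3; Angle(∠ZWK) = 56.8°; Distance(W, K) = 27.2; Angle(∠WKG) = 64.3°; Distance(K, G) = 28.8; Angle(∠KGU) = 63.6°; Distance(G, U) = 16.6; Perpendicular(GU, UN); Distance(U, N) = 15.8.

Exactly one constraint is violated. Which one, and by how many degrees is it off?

Perpendicular(GU, UN) — off by 3.80°.

B = (0.00, 0.00) ✓; BQ at 51.70° ✓; |BQ| = 28.50 ✓; ∠BQZ = 148.0° ✓; |QZ| = 24.60 ✓; ∠QZW = 66.10° ✓; |ZW| = 29.30 ✓; ∠ZWK = 56.80° ✓; |WK| = 27.20 ✓; ∠WKG = 64.30° ✓; |KG| = 28.80 ✓; ∠KGU = 63.60° ✓; |GU| = 16.60 ✓; ∠(GU, UN) = 93.80° ✗; |UN| = 15.80 ✓.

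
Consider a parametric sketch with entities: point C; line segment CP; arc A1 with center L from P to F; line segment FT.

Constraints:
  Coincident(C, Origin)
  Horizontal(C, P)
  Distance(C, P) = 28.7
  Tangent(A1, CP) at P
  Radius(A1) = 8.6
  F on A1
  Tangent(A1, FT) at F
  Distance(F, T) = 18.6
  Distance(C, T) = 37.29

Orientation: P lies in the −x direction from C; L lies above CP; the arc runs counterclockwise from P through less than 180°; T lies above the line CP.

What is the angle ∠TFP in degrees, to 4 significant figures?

129.2°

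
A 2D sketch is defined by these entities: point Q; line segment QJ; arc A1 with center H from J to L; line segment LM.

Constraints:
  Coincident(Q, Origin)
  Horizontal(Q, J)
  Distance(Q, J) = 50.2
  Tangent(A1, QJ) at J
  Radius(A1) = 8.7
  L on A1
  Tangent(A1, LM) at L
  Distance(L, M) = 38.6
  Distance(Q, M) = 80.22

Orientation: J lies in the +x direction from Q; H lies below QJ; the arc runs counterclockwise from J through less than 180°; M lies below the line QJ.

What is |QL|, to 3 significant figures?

45.5

Checks: |HL| = 8.700 ✓; ∠(HL, LM) = 90.00° ✓; |LM| = 38.60 ✓; |QM| = 80.22 ✓.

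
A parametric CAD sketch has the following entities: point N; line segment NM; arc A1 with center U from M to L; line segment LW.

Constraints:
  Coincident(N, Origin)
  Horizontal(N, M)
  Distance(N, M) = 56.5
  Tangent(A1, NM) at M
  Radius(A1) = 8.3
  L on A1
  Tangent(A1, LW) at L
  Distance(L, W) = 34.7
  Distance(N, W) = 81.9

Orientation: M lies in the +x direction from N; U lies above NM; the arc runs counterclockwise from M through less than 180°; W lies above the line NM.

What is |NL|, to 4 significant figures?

65.02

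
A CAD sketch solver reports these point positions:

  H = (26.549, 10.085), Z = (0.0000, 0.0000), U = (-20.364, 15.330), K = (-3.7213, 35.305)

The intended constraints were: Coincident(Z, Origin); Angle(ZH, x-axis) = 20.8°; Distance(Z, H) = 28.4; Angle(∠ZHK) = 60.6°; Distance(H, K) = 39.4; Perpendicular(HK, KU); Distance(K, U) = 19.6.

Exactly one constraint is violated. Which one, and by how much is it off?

Distance(K, U) = 19.6 — off by 6.40.

Z = (0.00, 0.00) ✓; ZH at 20.80° ✓; |ZH| = 28.40 ✓; ∠ZHK = 60.60° ✓; |HK| = 39.40 ✓; ∠(HK, KU) = 90.00° ✓; |KU| = 26.00 ✗.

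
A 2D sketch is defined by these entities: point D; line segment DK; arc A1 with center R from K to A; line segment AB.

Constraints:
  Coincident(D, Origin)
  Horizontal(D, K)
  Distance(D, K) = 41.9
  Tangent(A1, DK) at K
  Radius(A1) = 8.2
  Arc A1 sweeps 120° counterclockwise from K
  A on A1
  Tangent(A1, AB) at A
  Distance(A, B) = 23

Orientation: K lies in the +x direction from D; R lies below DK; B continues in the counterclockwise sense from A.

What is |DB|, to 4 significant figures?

56.41

On A1, K sits at bearing 90° from R; a 120° counterclockwise sweep puts A at bearing 210°, so A = R + 8.2·(cos 210°, sin 210°) = (34.80, -12.30). Tangency of A1 to AB means the radius RA is perpendicular to AB, so AB runs along (−sin 210°, cos 210°); with |AB| = 23.0, B = (46.30, -32.22). Then |DB| = |B − D| = 56.41.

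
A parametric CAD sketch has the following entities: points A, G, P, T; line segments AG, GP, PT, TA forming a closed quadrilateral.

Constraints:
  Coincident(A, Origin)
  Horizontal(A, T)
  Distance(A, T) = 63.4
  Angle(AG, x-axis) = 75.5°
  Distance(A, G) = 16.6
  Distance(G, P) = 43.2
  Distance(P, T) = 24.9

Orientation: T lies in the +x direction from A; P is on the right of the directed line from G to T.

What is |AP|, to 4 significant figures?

40.73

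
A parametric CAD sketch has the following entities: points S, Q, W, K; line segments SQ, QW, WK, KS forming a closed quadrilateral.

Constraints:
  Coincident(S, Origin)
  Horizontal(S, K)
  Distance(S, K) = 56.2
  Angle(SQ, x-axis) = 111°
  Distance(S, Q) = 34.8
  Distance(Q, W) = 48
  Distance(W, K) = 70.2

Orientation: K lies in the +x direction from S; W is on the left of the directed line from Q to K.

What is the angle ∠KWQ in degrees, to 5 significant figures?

77.481°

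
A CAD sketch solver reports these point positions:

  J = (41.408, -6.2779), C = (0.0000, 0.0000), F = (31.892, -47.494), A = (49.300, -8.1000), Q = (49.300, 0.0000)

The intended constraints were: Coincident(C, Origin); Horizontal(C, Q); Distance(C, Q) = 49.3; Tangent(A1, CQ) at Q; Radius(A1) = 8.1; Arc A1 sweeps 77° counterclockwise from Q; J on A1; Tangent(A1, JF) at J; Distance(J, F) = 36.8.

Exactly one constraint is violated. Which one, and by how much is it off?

Distance(J, F) = 36.8 — off by 5.50.

C = (0.00, 0.00) ✓; C.y = 0.00, Q.y = 0.00 ✓; |CQ| = 49.30 ✓; ∠(AQ, QC) = 90.00° ✓; |AQ| = 8.100 ✓; bearing(A→J) − bearing(A→Q) = 77.00° ✓; |AJ| = 8.100 ✓; ∠(AJ, JF) = 90.00° ✓; |JF| = 42.30 ✗.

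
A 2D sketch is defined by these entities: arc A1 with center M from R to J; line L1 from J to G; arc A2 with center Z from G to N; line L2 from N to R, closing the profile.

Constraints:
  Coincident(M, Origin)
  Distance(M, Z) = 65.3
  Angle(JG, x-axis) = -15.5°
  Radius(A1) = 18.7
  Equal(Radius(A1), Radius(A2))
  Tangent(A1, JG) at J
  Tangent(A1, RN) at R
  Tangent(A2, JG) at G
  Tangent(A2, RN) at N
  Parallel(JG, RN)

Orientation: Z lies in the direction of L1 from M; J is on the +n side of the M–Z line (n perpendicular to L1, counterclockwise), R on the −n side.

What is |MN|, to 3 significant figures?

67.9

The slot axis is L1's direction at -15.5°, so u = (cos -15.5°, sin -15.5°) = (0.964, -0.267) and n = (−sin -15.5°, cos -15.5°) = (0.267, 0.964). M is at the origin and Z lies 65.3 along u from M, so Z = 65.3·u = (62.9, -17.5). Tangency of A1 to both parallel lines with radius 18.7 puts J and R at M ± 18.7·n: J = (5.00, 18.0), R = (-5.00, -18.0). Equal radii place G and N the same way about Z: G = Z + 18.7·n = (67.9, 0.569), N = Z − 18.7·n = (57.9, -35.5). Then |MN| = |N − M| = 67.9.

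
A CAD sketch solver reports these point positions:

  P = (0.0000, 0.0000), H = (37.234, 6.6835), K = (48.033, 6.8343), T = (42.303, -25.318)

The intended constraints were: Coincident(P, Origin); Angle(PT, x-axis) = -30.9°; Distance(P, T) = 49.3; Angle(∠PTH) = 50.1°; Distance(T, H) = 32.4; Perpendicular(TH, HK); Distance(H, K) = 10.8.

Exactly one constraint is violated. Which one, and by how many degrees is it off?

Perpendicular(TH, HK) — off by 8.20°.

P = (0.00, 0.00) ✓; PT at -30.90° ✓; |PT| = 49.30 ✓; ∠PTH = 50.10° ✓; |TH| = 32.40 ✓; ∠(TH, HK) = 98.20° ✗; |HK| = 10.80 ✓.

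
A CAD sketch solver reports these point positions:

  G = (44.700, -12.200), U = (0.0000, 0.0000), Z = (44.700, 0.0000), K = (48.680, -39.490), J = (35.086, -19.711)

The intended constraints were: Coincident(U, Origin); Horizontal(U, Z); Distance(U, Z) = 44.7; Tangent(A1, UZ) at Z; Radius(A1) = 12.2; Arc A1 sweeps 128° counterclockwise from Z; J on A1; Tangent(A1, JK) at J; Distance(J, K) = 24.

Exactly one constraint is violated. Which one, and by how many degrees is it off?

Tangent(A1, JK) at J — off by 3.50°.

U = (0.00, 0.00) ✓; U.y = 0.00, Z.y = 0.00 ✓; |UZ| = 44.70 ✓; ∠(GZ, ZU) = 90.00° ✓; |GZ| = 12.20 ✓; bearing(G→J) − bearing(G→Z) = 128.0° ✓; |GJ| = 12.20 ✓; ∠(GJ, JK) = 93.50° ✗; |JK| = 24.00 ✓.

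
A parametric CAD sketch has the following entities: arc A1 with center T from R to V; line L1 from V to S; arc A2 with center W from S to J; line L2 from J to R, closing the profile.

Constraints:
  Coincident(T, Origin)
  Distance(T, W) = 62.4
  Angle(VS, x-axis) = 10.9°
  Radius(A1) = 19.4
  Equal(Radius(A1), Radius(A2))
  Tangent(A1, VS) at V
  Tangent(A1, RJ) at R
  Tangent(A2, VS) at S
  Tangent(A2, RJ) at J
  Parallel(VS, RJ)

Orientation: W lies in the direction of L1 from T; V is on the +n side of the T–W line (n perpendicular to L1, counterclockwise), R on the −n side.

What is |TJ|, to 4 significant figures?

65.35

The slot axis is L1's direction at 10.9°, so u = (cos 10.9°, sin 10.9°) = (0.9820, 0.1891) and n = (−sin 10.9°, cos 10.9°) = (-0.1891, 0.9820). T is at the origin and W lies 62.4 along u from T, so W = 62.4·u = (61.27, 11.80). Tangency of A1 to both parallel lines with radius 19.4 puts V and R at T ± 19.4·n: V = (-3.668, 19.05), R = (3.668, -19.05). Equal radii place S and J the same way about W: S = W + 19.4·n = (57.61, 30.85), J = W − 19.4·n = (64.94, -7.250). Then |TJ| = |J − T| = 65.35.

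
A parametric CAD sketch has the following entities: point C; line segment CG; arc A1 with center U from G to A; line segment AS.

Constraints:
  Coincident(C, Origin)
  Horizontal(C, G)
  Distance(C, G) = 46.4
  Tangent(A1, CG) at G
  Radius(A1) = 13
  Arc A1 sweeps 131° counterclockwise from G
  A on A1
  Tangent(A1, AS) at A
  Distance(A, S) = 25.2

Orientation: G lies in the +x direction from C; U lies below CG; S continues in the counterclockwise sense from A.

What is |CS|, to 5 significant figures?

66.828

On A1, G sits at bearing 90° from U; a 131° counterclockwise sweep puts A at bearing 221°, so A = U + 13.0·(cos 221°, sin 221°) = (36.589, -21.529). The tangent condition forces UA to be normal to AS, so AS runs along (−sin 221°, cos 221°); with |AS| = 25.2, S = (53.121, -40.547). Then |CS| = |S − C| = 66.828.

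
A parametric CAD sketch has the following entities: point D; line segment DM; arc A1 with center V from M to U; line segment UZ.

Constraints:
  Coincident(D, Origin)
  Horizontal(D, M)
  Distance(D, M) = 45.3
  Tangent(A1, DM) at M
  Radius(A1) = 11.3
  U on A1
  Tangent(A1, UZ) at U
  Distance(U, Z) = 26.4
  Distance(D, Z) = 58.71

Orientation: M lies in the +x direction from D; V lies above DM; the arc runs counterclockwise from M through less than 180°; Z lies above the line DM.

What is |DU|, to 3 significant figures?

57.7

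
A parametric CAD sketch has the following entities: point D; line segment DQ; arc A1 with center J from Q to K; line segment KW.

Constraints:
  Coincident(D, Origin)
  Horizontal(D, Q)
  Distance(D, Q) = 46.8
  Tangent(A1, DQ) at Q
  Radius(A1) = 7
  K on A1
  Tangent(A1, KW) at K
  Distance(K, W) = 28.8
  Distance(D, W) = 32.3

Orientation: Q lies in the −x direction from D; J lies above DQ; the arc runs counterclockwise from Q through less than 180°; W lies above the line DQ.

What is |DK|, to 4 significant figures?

41.70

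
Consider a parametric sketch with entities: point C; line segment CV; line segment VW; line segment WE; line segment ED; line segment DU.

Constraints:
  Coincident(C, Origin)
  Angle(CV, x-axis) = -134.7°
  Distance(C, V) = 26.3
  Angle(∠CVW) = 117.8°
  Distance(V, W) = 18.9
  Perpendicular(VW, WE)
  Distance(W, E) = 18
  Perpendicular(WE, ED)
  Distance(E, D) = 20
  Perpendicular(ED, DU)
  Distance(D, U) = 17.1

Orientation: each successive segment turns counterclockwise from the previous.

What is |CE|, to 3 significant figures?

31.6

C is at the origin; CV runs at -134.7° with length 26.3, so V = (-18.5, -18.7). ∠CVW = 117.8° gives VW at -72.5° from the x-axis; with |VW| = 18.9, W = (-12.8, -36.7). The perpendicularity gives WE at right angles to VW, so WE runs at 17.5°; with |WE| = 18.0, E = (4.35, -31.3). Then |CE| = |E − C| = 31.6.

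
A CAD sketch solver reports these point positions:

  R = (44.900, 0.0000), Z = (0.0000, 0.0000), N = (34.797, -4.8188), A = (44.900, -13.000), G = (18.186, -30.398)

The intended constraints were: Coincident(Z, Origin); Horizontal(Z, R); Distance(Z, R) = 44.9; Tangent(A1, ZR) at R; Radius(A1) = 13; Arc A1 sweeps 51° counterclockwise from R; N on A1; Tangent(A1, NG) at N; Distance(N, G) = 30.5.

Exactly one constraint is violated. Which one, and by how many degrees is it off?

Tangent(A1, NG) at N — off by 6.00°.

Z = (0.00, 0.00) ✓; Z.y = 0.00, R.y = 0.00 ✓; |ZR| = 44.90 ✓; ∠(AR, RZ) = 90.00° ✓; |AR| = 13.00 ✓; bearing(A→N) − bearing(A→R) = 51.00° ✓; |AN| = 13.00 ✓; ∠(AN, NG) = 84.00° ✗; |NG| = 30.50 ✓.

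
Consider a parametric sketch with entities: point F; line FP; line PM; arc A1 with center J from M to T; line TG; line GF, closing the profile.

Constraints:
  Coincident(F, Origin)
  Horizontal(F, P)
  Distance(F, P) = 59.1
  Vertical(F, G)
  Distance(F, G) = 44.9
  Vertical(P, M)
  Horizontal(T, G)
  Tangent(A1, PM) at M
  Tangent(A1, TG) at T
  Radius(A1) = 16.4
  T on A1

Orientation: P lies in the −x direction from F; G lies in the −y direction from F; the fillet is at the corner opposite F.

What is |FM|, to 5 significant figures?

65.613

F is at the origin; F and P share the same y with |FP| = 59.1 and P on the −x side, so P = (-59.100, 0.0000). F and G share the same x with |FG| = 44.9 and G on the −y side, so G = (0.0000, -44.900). The virtual corner opposite F is at (-59.100, -44.900). The tangent condition forces JM to be normal to PM and the tangent condition forces JT to be normal to TG, with radius 16.4, so the center J sits 16.4 in from both sides at J = (-42.700, -28.500). That places the tangent points at M = (-59.100, -28.500) on PM and T = (-42.700, -44.900) on TG. Then |FM| = |M − F| = 65.613.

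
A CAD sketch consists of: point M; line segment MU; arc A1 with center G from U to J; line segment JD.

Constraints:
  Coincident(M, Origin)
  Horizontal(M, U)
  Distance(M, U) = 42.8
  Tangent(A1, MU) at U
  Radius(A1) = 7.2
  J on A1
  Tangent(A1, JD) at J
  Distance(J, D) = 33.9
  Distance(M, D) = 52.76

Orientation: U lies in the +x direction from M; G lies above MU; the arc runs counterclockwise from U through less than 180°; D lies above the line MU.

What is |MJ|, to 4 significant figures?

50.31

M is at the origin; M and U share the same y with |MU| = 42.8 and U on the +x side, so U = (42.80, 0.000). Tangency of A1 to MU means the radius GU is perpendicular to MU, so G = U + (0, 7.2) = (42.80, 7.200). Since GJ ⟂ JD (tangency), |GD| = √(7.2² + 33.9²) = 34.66 regardless of where J sits on A1. So D lies on both circle(M, 52.76) and circle(G, 34.66); the above-MU intersection is D = (33.66, 40.63). J is the foot of the tangent from D: J = (49.20, 10.50).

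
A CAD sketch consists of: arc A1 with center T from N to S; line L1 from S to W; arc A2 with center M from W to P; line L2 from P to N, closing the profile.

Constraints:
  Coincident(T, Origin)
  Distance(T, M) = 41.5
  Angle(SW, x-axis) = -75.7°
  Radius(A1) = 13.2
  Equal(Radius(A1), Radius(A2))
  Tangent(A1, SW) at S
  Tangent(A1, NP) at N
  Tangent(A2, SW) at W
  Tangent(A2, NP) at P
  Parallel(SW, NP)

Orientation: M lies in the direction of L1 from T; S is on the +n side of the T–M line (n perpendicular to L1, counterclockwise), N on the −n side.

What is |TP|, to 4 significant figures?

43.55

The slot axis is L1's direction at -75.7°, so u = (cos -75.7°, sin -75.7°) = (0.2470, -0.9690) and n = (−sin -75.7°, cos -75.7°) = (0.9690, 0.2470). T is at the origin and M lies 41.5 along u from T, so M = 41.5·u = (10.25, -40.21). Tangency of A1 to both parallel lines with radius 13.2 puts S and N at T ± 13.2·n: S = (12.79, 3.260), N = (-12.79, -3.260). Equal radii place W and P the same way about M: W = M + 13.2·n = (23.04, -36.95), P = M − 13.2·n = (-2.541, -43.47). Then |TP| = |P − T| = 43.55.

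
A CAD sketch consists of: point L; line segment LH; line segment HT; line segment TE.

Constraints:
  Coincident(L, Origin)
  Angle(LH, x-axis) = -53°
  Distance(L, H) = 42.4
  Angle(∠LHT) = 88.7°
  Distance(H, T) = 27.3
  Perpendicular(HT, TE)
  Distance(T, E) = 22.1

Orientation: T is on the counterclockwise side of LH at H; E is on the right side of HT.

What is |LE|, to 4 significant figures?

69.66

∠LHT = 88.7°, so HT runs at -53.0° + (180° − 88.7°) = 38.30° from the x-axis; with |HT| = 27.3, T = H + 27.3·(cos 38.30°, sin 38.30°) = (46.94, -16.94). HT is perpendicular to TE; with |TE| = 22.1 on the right of HT, E = T + 22.1·(0.6198, -0.7848) = (60.64, -34.29). Then |LE| = |E − L| = 69.66.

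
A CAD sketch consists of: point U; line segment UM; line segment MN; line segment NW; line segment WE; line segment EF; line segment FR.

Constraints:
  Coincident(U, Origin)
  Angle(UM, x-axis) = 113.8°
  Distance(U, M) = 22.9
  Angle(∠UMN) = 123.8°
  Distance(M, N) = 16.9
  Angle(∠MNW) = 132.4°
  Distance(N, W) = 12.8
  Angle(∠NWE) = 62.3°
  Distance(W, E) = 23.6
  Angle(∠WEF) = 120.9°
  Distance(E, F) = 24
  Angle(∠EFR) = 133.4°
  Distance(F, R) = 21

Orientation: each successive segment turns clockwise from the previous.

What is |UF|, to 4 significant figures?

20.45

U is at the origin; UM runs at 113.8° with length 22.9, so M = (-9.241, 20.95). ∠UMN = 123.8° gives MN at 57.60° from the x-axis; with |MN| = 16.9, N = (-0.1857, 35.22). ∠MNW = 132.4° gives NW at 10.00° from the x-axis; with |NW| = 12.8, W = (12.42, 37.44). ∠NWE = 62.3° gives WE at -107.7° from the x-axis; with |WE| = 23.6, E = (5.245, 14.96). ∠WEF = 120.9° gives EF at -166.8° from the x-axis; with |EF| = 24.0, F = (-18.12, 9.481). Then |UF| = |F − U| = 20.45.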